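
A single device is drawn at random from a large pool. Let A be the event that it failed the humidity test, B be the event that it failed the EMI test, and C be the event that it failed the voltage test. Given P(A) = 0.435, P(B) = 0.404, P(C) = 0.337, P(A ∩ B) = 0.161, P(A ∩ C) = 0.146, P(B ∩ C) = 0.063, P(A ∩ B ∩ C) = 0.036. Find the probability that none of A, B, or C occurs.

0.158

Using inclusion–exclusion:
P(A ∪ B ∪ C) = 0.435 + 0.404 + 0.337 − 0.161 − 0.146 − 0.063 + 0.036 = 0.842
P(none) = 1 − 0.842 = 0.158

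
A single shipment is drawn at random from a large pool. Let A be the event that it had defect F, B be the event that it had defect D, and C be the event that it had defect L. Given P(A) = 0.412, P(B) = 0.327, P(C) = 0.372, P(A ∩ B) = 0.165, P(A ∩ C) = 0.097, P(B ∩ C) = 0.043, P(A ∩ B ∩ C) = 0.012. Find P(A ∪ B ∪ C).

By inclusion–exclusion:
P(A ∪ B ∪ C) = 0.412 + 0.327 + 0.372 − 0.165 − 0.097 − 0.043 + 0.012 = 0.818

0.818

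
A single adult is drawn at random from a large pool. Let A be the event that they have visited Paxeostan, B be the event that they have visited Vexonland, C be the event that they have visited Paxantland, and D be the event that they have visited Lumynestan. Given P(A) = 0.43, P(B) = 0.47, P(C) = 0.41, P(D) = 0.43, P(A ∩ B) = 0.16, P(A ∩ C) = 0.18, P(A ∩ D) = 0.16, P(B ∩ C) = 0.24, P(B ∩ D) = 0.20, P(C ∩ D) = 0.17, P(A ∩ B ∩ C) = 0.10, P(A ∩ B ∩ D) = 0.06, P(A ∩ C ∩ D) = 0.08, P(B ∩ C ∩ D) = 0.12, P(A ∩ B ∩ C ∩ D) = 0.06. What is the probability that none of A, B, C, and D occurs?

Inclusion–exclusion gives
P(A ∪ B ∪ C ∪ D) = 0.43 + 0.47 + 0.41 + 0.43 − 0.16 − 0.18 − 0.16 − 0.24 − 0.20 − 0.17 + 0.10 + 0.06 + 0.08 + 0.12 − 0.06 = 0.93
P(none) = 1 − 0.93 = 0.07

0.07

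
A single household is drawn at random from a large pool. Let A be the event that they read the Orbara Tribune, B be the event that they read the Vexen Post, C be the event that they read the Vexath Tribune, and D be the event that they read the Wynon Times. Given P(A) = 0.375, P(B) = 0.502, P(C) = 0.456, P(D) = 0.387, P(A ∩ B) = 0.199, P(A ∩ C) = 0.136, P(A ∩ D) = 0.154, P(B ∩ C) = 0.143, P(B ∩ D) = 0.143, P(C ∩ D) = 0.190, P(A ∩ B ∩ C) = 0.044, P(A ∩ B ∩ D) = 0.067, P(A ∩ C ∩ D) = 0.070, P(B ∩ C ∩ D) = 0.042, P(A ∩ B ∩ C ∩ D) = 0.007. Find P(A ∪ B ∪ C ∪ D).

0.971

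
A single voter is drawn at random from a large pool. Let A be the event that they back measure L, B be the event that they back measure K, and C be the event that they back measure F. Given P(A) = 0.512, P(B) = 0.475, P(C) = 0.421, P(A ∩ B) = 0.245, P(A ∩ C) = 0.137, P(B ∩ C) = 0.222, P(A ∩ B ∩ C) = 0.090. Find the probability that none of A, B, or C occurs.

By inclusion-exclusion,
P(A ∪ B ∪ C) = 0.512 + 0.475 + 0.421 − 0.245 − 0.137 − 0.222 + 0.090 = 0.894
P(none) = 1 − 0.894 = 0.106

0.106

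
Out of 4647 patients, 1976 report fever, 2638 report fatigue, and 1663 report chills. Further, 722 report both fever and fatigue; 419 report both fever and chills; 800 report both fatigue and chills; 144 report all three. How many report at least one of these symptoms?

4480

N(≥1) = 1976 + 2638 + 1663 − 722 − 419 − 800 + 144 = 4480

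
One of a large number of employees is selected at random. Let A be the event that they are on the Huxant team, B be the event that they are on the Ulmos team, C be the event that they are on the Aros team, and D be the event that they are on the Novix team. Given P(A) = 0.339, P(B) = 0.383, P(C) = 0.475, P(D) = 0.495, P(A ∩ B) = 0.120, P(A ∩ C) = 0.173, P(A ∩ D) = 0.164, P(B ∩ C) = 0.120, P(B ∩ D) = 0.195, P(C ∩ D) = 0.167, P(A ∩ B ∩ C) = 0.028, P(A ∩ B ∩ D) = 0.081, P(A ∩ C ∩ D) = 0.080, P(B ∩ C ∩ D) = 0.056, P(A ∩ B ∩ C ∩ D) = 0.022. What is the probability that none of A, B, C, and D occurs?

0.024

Using inclusion–exclusion:
P(A ∪ B ∪ C ∪ D) = 0.339 + 0.383 + 0.475 + 0.495 − 0.120 − 0.173 − 0.164 − 0.120 − 0.195 − 0.167 + 0.028 + 0.081 + 0.080 + 0.056 − 0.022 = 0.976
P(none) = 1 − 0.976 = 0.024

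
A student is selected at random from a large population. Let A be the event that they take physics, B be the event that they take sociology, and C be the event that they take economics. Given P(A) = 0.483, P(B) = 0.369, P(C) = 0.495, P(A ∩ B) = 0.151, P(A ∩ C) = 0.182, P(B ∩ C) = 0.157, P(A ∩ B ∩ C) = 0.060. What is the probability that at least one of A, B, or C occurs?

0.917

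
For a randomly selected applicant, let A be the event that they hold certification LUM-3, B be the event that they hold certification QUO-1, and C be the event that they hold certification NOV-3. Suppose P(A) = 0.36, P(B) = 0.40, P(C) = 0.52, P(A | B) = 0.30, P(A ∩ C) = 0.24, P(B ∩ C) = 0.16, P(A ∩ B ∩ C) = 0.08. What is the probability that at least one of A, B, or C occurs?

0.84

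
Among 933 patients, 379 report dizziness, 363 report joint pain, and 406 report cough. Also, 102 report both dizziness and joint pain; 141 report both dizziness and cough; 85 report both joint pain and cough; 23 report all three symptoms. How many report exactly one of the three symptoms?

561

N(exactly one) = 379 + 363 + 406 − 2·102 − 2·141 − 2·85 + 3·23 = 561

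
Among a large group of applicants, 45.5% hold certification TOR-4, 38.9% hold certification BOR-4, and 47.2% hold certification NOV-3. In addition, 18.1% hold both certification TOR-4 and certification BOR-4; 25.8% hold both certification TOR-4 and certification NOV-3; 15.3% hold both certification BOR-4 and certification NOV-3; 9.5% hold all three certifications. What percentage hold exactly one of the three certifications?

P(exactly one) = 45.5 + 38.9 + 47.2 − 2·18.1 − 2·25.8 − 2·15.3 + 3·9.5 = 41.7%

41.7%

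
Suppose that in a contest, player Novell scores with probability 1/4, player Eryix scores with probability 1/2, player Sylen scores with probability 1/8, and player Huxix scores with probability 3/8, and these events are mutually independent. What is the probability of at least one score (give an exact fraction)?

P(none) = (1 − 1/4) × (1 − 1/2) × (1 − 1/8) × (1 − 3/8) = 3/4 × 1/2 × 7/8 × 5/8 = 105/512
P(at least one) = 1 − 105/512 = 407/512

407/512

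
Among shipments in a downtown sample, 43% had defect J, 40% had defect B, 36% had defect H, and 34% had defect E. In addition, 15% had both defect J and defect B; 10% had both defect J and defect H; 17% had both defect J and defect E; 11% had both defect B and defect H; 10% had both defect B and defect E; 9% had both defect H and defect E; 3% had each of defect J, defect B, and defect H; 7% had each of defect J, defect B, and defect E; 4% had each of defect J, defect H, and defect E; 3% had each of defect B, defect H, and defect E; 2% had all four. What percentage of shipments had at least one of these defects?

96%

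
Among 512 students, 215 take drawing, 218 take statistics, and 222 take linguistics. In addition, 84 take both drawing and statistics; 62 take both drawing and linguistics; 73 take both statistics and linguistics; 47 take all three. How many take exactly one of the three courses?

358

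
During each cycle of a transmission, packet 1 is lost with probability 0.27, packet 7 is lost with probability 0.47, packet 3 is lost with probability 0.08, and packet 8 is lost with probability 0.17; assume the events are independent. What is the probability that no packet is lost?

Since the events are independent, P(none) is the product of the individual non-occurrence probabilities.
P(none) = (1 − 0.27) × (1 − 0.47) × (1 − 0.08) × (1 − 0.17) = 0.73 × 0.53 × 0.92 × 0.83 = 0.29543684

0.29543684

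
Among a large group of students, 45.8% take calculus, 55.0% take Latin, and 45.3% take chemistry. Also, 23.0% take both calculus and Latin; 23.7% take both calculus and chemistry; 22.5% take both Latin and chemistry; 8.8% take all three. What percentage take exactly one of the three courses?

34.1%

By inclusion–exclusion (exactly-one form):
P(exactly one) = 45.8 + 55.0 + 45.3 − 2·23.0 − 2·23.7 − 2·22.5 + 3·8.8 = 34.1%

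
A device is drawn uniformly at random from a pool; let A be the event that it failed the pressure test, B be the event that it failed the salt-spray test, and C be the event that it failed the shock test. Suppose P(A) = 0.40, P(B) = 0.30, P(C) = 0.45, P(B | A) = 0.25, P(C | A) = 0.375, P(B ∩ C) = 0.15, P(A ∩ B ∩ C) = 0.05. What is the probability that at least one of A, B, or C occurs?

P(A ∩ B) = P(A)·P(B|A) = 0.40 × 0.25 = 0.10
P(A ∩ C) = P(A)·P(C|A) = 0.40 × 0.375 = 0.15
Inclusion–exclusion gives
P(A ∪ B ∪ C) = 0.40 + 0.30 + 0.45 − 0.10 − 0.15 − 0.15 + 0.05 = 0.80

0.80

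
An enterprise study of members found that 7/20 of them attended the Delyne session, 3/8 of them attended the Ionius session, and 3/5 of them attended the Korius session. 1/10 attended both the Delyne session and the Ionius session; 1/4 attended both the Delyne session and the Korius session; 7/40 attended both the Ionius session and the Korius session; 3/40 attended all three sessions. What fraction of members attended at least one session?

7/8

By inclusion–exclusion:
P(≥1) = 7/20 + 3/8 + 3/5 − 1/10 − 1/4 − 7/40 + 3/40 = 7/8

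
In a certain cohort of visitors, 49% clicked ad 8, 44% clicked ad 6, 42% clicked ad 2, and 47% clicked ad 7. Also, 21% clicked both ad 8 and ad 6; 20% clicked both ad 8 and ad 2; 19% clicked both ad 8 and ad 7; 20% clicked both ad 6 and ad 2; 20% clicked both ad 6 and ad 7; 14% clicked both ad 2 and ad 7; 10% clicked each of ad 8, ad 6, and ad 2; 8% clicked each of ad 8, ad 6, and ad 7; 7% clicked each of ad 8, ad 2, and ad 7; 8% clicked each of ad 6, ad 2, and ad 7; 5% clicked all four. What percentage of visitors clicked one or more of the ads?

P(≥1) = 49 + 44 + 42 + 47 − 21 − 20 − 19 − 20 − 20 − 14 + 10 + 8 + 7 + 8 − 5 = 96%

96%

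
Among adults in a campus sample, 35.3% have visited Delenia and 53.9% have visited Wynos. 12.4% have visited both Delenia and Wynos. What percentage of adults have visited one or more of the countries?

Inclusion–exclusion gives
P(at least one) = 35.3 + 53.9 − 12.4 = 76.8%

76.8%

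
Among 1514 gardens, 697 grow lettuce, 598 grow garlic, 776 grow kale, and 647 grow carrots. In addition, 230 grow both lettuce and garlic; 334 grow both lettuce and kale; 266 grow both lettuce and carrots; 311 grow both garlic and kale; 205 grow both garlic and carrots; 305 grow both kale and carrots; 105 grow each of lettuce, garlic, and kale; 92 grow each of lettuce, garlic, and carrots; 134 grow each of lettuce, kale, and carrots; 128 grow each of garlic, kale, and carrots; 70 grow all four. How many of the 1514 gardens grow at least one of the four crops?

1456

N(≥1) = 697 + 598 + 776 + 647 − 230 − 334 − 266 − 311 − 205 − 305 + 105 + 92 + 134 + 128 − 70 = 1456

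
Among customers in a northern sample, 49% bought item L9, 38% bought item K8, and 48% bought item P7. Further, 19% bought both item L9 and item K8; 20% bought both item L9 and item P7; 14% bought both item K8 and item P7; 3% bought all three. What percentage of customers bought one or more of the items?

85%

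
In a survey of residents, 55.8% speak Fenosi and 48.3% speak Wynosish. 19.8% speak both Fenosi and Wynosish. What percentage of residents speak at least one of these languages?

84.3%

P(union) = 55.8 + 48.3 − 19.8 = 84.3%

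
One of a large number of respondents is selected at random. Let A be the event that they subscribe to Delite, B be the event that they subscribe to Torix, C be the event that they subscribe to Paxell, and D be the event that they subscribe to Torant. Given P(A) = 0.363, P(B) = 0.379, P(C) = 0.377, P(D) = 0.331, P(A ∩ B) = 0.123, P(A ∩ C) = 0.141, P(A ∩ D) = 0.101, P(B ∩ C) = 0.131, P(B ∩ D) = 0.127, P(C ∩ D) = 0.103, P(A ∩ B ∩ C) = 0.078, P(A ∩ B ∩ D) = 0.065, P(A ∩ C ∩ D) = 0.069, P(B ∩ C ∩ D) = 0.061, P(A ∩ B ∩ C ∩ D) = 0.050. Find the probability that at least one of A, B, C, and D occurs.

0.947

Inclusion–exclusion gives
P(A ∪ B ∪ C ∪ D) = 0.363 + 0.379 + 0.377 + 0.331 − 0.123 − 0.141 − 0.101 − 0.131 − 0.127 − 0.103 + 0.078 + 0.065 + 0.069 + 0.061 − 0.050 = 0.947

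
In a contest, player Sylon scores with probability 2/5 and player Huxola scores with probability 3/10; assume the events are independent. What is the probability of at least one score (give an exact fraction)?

Independence gives P(none) = ∏(1 − pᵢ).
P(none) = (1 − 2/5) × (1 − 3/10) = 3/5 × 7/10 = 21/50
P(at least one) = 1 − 21/50 = 29/50

29/50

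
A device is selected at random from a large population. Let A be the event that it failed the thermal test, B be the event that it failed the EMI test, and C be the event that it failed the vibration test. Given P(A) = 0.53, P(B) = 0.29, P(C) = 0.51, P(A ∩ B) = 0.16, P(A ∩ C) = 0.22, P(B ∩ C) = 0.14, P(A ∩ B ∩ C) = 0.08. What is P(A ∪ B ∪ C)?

Inclusion–exclusion gives
P(A ∪ B ∪ C) = 0.53 + 0.29 + 0.51 − 0.16 − 0.22 − 0.14 + 0.08 = 0.89

0.89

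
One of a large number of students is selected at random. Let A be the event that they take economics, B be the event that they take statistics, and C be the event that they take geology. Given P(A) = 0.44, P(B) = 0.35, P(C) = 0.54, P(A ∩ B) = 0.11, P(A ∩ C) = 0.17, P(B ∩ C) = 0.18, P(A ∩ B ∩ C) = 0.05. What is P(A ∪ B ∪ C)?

By inclusion–exclusion:
P(A ∪ B ∪ C) = 0.44 + 0.35 + 0.54 − 0.11 − 0.17 − 0.18 + 0.05 = 0.92

0.92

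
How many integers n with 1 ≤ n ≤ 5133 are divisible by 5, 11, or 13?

1687

floor(5133/5) + floor(5133/11) + floor(5133/13) − floor(5133/55) − floor(5133/65) − floor(5133/143) + floor(5133/715) = 1026 + 466 + 394 − 93 − 78 − 35 + 7 = 1687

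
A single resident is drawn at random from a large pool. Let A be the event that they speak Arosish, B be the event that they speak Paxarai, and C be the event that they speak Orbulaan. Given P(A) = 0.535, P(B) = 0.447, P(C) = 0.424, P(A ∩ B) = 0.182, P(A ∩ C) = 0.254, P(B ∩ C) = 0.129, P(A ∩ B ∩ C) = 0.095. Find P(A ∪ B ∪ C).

0.936

P(A ∪ B ∪ C) = 0.535 + 0.447 + 0.424 − 0.182 − 0.254 − 0.129 + 0.095 = 0.936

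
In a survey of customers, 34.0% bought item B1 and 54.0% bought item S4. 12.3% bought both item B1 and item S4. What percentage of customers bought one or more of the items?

75.7%

Using inclusion–exclusion:
P(union) = 34.0 + 54.0 − 12.3 = 75.7%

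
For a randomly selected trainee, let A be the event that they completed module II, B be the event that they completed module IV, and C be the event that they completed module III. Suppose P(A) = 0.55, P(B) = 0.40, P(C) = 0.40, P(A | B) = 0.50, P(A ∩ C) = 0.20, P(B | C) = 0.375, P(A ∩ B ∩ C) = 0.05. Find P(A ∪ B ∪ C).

0.85

P(A ∩ B) = P(B)·P(A|B) = 0.40 × 0.50 = 0.20
P(B ∩ C) = P(C)·P(B|C) = 0.40 × 0.375 = 0.15
By inclusion–exclusion:
P(A ∪ B ∪ C) = 0.55 + 0.40 + 0.40 − 0.20 − 0.20 − 0.15 + 0.05 = 0.85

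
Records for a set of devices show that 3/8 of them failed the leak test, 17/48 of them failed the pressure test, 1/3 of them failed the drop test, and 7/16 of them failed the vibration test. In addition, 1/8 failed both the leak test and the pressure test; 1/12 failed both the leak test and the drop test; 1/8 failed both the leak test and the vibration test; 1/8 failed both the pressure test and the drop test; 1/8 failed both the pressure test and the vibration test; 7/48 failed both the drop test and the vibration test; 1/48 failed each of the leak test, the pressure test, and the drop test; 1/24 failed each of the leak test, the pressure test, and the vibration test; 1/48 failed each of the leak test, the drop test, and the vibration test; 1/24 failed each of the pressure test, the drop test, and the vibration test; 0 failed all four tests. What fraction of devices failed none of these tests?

5/48

By inclusion–exclusion:
P(≥1) = 3/8 + 17/48 + 1/3 + 7/16 − 1/8 − 1/12 − 1/8 − 1/8 − 1/8 − 7/48 + 1/48 + 1/24 + 1/48 + 1/24 − 0 = 43/48
P(none) = 1 − 43/48 = 5/48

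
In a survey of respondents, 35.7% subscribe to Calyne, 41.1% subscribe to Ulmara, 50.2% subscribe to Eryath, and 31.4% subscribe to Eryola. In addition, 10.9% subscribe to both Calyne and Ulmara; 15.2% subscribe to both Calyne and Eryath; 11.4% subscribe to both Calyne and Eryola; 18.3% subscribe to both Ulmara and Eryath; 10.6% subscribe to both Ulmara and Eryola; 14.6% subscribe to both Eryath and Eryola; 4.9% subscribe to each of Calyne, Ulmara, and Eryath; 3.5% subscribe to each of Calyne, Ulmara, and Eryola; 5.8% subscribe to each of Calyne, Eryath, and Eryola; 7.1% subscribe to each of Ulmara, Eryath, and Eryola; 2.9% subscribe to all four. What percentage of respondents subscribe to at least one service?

Using inclusion–exclusion:
P(≥1) = 35.7 + 41.1 + 50.2 + 31.4 − 10.9 − 15.2 − 11.4 − 18.3 − 10.6 − 14.6 + 4.9 + 3.5 + 5.8 + 7.1 − 2.9 = 95.8%

95.8%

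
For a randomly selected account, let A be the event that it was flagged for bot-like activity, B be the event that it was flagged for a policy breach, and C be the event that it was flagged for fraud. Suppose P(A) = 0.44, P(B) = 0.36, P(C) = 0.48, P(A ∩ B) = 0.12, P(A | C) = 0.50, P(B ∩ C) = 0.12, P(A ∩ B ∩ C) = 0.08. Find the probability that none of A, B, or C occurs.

0.12

P(A ∩ C) = P(C)·P(A|C) = 0.48 × 0.50 = 0.24
P(A ∪ B ∪ C) = 0.44 + 0.36 + 0.48 − 0.12 − 0.24 − 0.12 + 0.08 = 0.88
P(none) = 1 − 0.88 = 0.12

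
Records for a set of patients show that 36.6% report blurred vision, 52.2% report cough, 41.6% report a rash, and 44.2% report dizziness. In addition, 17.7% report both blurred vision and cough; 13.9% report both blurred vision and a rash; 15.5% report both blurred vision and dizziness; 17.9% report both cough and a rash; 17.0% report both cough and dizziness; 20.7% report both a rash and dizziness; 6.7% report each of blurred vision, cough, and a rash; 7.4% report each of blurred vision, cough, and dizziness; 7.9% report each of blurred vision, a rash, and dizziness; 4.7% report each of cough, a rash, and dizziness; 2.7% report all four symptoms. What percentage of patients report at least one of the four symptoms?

95.9%

P(union) = 36.6 + 52.2 + 41.6 + 44.2 − 17.7 − 13.9 − 15.5 − 17.9 − 17.0 − 20.7 + 6.7 + 7.4 + 7.9 + 4.7 − 2.7 = 95.9%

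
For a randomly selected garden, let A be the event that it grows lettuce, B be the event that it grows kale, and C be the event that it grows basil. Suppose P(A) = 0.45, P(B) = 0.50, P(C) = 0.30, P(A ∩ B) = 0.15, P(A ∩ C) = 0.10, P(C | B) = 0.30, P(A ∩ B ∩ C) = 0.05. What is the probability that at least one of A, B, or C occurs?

0.90

P(B ∩ C) = P(B)·P(C|B) = 0.50 × 0.30 = 0.15
P(A ∪ B ∪ C) = 0.45 + 0.50 + 0.30 − 0.15 − 0.10 − 0.15 + 0.05 = 0.90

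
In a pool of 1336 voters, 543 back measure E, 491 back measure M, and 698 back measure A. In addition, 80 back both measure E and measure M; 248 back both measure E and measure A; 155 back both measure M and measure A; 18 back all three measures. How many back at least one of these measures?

N(≥1) = 543 + 491 + 698 − 80 − 248 − 155 + 18 = 1267

1267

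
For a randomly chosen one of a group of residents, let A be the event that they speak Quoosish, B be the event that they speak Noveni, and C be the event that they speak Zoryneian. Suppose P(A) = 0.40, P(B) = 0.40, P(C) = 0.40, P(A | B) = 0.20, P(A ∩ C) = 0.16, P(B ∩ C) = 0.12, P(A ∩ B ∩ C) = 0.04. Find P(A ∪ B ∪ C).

P(A ∩ B) = P(B)·P(A|B) = 0.40 × 0.20 = 0.08
Using inclusion–exclusion:
P(A ∪ B ∪ C) = 0.40 + 0.40 + 0.40 − 0.08 − 0.16 − 0.12 + 0.04 = 0.88

0.88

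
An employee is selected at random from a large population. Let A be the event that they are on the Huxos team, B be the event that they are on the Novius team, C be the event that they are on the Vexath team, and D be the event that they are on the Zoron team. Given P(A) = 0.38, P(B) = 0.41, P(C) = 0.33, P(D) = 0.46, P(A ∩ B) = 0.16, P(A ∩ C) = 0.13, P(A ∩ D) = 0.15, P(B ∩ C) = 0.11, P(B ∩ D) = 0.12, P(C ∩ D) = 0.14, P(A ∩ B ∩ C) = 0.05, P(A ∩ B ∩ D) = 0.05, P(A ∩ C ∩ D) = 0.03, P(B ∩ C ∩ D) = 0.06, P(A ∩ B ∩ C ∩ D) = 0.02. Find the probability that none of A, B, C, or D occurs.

By inclusion–exclusion:
P(A ∪ B ∪ C ∪ D) = 0.38 + 0.41 + 0.33 + 0.46 − 0.16 − 0.13 − 0.15 − 0.11 − 0.12 − 0.14 + 0.05 + 0.05 + 0.03 + 0.06 − 0.02 = 0.94
P(none) = 1 − 0.94 = 0.06

0.06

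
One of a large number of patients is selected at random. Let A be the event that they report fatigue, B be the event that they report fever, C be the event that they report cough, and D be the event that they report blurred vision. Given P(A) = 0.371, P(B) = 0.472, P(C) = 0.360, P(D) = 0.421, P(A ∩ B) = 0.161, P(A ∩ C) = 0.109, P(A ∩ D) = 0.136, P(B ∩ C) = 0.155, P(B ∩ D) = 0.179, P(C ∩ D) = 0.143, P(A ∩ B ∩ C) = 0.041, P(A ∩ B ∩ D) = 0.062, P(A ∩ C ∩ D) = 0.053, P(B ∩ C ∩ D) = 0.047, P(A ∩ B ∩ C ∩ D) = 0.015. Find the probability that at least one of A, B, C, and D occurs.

By inclusion-exclusion,
P(A ∪ B ∪ C ∪ D) = 0.371 + 0.472 + 0.360 + 0.421 − 0.161 − 0.109 − 0.136 − 0.155 − 0.179 − 0.143 + 0.041 + 0.062 + 0.053 + 0.047 − 0.015 = 0.929

0.929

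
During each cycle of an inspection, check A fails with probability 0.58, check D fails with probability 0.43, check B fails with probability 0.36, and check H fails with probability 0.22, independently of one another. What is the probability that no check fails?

P(none) = (1 − 0.58) × (1 − 0.43) × (1 − 0.36) × (1 − 0.22) = 0.42 × 0.57 × 0.64 × 0.78 = 0.11950848

0.11950848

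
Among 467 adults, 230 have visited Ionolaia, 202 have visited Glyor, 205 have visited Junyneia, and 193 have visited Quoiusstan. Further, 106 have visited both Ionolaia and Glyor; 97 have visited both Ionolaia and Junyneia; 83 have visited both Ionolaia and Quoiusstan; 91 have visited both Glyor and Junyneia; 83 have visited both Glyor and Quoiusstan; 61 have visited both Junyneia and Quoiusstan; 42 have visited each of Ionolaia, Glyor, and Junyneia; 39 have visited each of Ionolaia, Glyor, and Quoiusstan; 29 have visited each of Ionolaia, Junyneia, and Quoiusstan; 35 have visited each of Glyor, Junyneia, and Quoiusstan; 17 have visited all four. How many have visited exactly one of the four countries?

Using the inclusion–exclusion count for exactly one event:
|exactly one| = 230 + 202 + 205 + 193 − 2·106 − 2·97 − 2·83 − 2·91 − 2·83 − 2·61 + 3·42 + 3·39 + 3·29 + 3·35 − 4·17 = 155

155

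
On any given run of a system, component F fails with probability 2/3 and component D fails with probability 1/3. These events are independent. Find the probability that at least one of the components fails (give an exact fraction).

7/9

Independence gives P(none) = ∏(1 − pᵢ).
P(none) = (1 − 2/3) × (1 − 1/3) = 1/3 × 2/3 = 2/9
P(at least one) = 1 − 2/9 = 7/9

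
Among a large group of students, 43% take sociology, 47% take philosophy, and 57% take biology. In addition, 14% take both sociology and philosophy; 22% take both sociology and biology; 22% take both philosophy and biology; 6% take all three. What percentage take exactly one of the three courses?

Using the inclusion–exclusion count for exactly one event:
P(exactly one) = 43 + 47 + 57 − 2·14 − 2·22 − 2·22 + 3·6 = 49%

49%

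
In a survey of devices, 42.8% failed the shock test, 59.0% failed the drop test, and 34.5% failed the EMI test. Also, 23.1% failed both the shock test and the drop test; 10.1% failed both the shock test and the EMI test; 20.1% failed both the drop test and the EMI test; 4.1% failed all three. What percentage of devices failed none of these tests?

By inclusion-exclusion,
P(at least one) = 42.8 + 59.0 + 34.5 − 23.1 − 10.1 − 20.1 + 4.1 = 87.1%
P(none) = 100% − 87.1% = 12.9%

12.9%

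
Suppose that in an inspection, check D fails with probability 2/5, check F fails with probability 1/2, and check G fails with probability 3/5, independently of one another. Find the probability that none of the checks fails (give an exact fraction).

P(none) = (1 − 2/5) × (1 − 1/2) × (1 − 3/5) = 3/5 × 1/2 × 2/5 = 3/25

3/25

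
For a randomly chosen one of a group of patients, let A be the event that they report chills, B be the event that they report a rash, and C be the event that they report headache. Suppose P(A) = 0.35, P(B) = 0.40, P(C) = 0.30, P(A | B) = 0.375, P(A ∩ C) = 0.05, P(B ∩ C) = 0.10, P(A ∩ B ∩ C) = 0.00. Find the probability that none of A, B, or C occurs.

0.25

P(A ∩ B) = P(B)·P(A|B) = 0.40 × 0.375 = 0.15
P(A ∪ B ∪ C) = 0.35 + 0.40 + 0.30 − 0.15 − 0.05 − 0.10 + 0.00 = 0.75
P(none) = 1 − 0.75 = 0.25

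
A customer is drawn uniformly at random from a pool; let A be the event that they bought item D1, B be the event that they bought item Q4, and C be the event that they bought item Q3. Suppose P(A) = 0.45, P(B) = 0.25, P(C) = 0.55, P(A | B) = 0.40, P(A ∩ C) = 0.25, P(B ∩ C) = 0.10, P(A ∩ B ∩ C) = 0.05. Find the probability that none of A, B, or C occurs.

P(A ∩ B) = P(B)·P(A|B) = 0.25 × 0.40 = 0.10
P(A ∪ B ∪ C) = 0.45 + 0.25 + 0.55 − 0.10 − 0.25 − 0.10 + 0.05 = 0.85
P(none) = 1 − 0.85 = 0.15

0.15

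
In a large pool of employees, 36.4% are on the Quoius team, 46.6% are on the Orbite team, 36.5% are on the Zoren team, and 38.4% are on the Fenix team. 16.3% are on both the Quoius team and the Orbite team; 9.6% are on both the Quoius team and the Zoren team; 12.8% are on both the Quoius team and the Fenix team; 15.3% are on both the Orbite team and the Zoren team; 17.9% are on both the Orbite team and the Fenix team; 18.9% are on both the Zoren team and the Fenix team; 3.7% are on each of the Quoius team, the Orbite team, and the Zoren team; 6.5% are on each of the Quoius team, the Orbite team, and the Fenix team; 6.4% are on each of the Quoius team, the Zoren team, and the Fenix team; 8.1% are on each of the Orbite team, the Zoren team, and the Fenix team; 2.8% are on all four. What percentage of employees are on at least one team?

89.0%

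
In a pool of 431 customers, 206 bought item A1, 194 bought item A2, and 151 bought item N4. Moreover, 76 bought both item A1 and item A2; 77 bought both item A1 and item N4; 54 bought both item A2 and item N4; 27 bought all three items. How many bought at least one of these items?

371

|union| = 206 + 194 + 151 − 76 − 77 − 54 + 27 = 371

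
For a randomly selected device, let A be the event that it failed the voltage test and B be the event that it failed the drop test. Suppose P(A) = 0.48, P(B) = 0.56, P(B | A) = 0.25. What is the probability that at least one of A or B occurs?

0.92

P(A ∩ B) = P(A)·P(B|A) = 0.48 × 0.25 = 0.12
By inclusion–exclusion:
P(A ∪ B) = 0.48 + 0.56 − 0.12 = 0.92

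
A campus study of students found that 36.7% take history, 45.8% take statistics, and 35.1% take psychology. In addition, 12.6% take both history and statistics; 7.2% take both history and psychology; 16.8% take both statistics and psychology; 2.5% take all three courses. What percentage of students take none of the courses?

Apply inclusion-exclusion:
P(at least one) = 36.7 + 45.8 + 35.1 − 12.6 − 7.2 − 16.8 + 2.5 = 83.5%
P(none) = 100% − 83.5% = 16.5%

16.5%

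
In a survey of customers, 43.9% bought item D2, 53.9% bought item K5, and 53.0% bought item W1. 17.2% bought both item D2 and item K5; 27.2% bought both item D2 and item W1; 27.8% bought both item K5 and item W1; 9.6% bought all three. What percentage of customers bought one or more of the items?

88.2%

P(at least one) = 43.9 + 53.9 + 53.0 − 17.2 − 27.2 − 27.8 + 9.6 = 88.2%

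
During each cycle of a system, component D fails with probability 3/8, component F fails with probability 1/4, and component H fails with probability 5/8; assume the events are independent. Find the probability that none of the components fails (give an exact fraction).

Since the events are independent, P(none) is the product of the individual non-occurrence probabilities.
P(none) = (1 − 3/8) × (1 − 1/4) × (1 − 5/8) = 5/8 × 3/4 × 3/8 = 45/256

45/256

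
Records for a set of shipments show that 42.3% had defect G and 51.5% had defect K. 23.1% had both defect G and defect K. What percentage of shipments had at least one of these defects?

70.7%

P(≥1) = 42.3 + 51.5 − 23.1 = 70.7%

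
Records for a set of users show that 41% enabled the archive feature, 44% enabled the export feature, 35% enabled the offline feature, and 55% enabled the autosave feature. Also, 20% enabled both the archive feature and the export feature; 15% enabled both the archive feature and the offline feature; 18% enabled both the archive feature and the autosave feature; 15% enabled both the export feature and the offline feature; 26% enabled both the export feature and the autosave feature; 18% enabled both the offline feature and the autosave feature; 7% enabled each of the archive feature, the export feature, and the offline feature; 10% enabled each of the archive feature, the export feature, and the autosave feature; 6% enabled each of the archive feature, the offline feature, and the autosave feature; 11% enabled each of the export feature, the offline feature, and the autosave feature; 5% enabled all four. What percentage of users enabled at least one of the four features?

92%

P(at least one) = 41 + 44 + 35 + 55 − 20 − 15 − 18 − 15 − 26 − 18 + 7 + 10 + 6 + 11 − 5 = 92%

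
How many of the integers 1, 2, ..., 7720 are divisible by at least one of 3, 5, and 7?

4191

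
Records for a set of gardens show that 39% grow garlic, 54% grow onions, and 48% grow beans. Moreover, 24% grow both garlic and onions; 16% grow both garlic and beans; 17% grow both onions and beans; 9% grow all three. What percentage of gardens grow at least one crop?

93%

P(at least one) = 39 + 54 + 48 − 24 − 16 − 17 + 9 = 93%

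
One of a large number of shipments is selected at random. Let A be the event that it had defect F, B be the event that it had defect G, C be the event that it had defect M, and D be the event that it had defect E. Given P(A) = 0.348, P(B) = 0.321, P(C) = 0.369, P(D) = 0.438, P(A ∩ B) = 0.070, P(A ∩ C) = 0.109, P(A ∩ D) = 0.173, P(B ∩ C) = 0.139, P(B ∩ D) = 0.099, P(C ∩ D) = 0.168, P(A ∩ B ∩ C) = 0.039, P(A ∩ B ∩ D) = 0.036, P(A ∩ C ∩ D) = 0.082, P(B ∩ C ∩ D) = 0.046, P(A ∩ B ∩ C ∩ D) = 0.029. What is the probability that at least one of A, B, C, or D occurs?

By inclusion-exclusion,
P(A ∪ B ∪ C ∪ D) = 0.348 + 0.321 + 0.369 + 0.438 − 0.070 − 0.109 − 0.173 − 0.139 − 0.099 − 0.168 + 0.039 + 0.036 + 0.082 + 0.046 − 0.029 = 0.892

0.892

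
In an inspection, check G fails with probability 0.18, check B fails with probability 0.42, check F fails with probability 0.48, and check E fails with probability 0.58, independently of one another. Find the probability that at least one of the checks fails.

0.89612896

P(none) = (1 − 0.18) × (1 − 0.42) × (1 − 0.48) × (1 − 0.58) = 0.82 × 0.58 × 0.52 × 0.42 = 0.10387104
P(at least one) = 1 − 0.10387104 = 0.89612896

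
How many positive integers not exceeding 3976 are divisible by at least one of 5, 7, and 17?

1410

floor(3976/5) + floor(3976/7) + floor(3976/17) − floor(3976/35) − floor(3976/85) − floor(3976/119) + floor(3976/595) = 795 + 568 + 233 − 113 − 46 − 33 + 6 = 1410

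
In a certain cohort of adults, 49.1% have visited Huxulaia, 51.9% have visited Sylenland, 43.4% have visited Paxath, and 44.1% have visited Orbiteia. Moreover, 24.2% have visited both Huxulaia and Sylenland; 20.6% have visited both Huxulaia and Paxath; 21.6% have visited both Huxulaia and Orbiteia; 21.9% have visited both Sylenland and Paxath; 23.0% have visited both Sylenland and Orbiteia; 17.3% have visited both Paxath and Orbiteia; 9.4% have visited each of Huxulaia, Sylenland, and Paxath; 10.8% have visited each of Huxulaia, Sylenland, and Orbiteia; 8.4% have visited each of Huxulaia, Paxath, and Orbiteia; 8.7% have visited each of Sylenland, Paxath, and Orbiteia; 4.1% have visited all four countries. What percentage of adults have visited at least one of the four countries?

Using inclusion–exclusion:
P(union) = 49.1 + 51.9 + 43.4 + 44.1 − 24.2 − 20.6 − 21.6 − 21.9 − 23.0 − 17.3 + 9.4 + 10.8 + 8.4 + 8.7 − 4.1 = 93.1%

93.1%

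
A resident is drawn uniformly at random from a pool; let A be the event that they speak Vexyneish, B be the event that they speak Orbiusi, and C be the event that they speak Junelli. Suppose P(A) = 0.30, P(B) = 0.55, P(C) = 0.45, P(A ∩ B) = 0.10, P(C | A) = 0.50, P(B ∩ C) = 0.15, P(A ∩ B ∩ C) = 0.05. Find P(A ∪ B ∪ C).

P(A ∩ C) = P(A)·P(C|A) = 0.30 × 0.50 = 0.15
Using inclusion–exclusion:
P(A ∪ B ∪ C) = 0.30 + 0.55 + 0.45 − 0.10 − 0.15 − 0.15 + 0.05 = 0.95

0.95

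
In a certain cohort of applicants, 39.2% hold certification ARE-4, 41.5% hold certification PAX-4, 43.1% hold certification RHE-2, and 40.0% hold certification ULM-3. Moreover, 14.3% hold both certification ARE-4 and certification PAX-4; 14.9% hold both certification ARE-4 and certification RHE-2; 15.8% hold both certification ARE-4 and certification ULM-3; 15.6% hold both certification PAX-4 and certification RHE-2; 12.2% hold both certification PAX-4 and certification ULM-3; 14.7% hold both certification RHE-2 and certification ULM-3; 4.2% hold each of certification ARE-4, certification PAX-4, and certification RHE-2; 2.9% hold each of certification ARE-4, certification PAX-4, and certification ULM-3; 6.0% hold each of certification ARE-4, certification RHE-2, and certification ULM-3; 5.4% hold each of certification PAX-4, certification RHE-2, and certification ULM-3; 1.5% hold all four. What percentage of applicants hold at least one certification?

93.3%

Using inclusion–exclusion:
P(union) = 39.2 + 41.5 + 43.1 + 40.0 − 14.3 − 14.9 − 15.8 − 15.6 − 12.2 − 14.7 + 4.2 + 2.9 + 6.0 + 5.4 − 1.5 = 93.3%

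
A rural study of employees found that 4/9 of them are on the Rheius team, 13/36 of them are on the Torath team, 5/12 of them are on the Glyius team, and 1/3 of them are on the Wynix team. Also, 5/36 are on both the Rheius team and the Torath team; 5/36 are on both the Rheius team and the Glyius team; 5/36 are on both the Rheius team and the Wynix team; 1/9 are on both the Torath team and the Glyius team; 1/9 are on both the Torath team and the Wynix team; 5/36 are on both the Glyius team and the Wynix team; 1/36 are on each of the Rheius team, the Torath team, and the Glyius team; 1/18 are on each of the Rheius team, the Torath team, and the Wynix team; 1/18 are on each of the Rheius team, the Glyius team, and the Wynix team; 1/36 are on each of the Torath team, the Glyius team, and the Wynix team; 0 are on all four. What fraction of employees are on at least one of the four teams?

17/18

Inclusion–exclusion gives
P(union) = 4/9 + 13/36 + 5/12 + 1/3 − 5/36 − 5/36 − 5/36 − 1/9 − 1/9 − 5/36 + 1/36 + 1/18 + 1/18 + 1/36 − 0 = 17/18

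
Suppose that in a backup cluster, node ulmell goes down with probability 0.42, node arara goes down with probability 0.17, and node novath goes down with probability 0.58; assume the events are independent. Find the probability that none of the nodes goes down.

0.202188

P(none) = (1 − 0.42) × (1 − 0.17) × (1 − 0.58) = 0.58 × 0.83 × 0.42 = 0.202188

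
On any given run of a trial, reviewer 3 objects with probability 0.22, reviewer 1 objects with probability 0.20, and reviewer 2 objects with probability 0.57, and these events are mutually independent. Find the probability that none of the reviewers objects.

0.26832

Independence gives P(none) = ∏(1 − pᵢ).
P(none) = (1 − 0.22) × (1 − 0.20) × (1 − 0.57) = 0.78 × 0.80 × 0.43 = 0.26832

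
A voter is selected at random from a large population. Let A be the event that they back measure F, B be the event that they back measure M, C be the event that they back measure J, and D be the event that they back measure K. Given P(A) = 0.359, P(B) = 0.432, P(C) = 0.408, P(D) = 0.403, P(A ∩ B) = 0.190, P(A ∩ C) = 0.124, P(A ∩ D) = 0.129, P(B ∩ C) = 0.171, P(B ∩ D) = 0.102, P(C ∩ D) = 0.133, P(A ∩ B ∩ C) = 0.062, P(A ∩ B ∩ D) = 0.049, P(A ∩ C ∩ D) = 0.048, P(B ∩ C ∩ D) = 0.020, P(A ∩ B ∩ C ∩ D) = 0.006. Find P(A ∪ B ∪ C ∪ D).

By inclusion-exclusion,
P(A ∪ B ∪ C ∪ D) = 0.359 + 0.432 + 0.408 + 0.403 − 0.190 − 0.124 − 0.129 − 0.171 − 0.102 − 0.133 + 0.062 + 0.049 + 0.048 + 0.020 − 0.006 = 0.926

0.926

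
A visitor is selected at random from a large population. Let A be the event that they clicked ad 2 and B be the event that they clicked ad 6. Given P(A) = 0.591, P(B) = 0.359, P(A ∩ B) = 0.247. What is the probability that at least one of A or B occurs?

0.703

By inclusion–exclusion:
P(A ∪ B) = 0.591 + 0.359 − 0.247 = 0.703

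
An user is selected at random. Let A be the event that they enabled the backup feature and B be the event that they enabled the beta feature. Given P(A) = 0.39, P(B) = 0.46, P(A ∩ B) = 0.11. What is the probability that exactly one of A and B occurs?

0.63

P(exactly one) = 0.39 + 0.46 − 2·0.11 = 0.63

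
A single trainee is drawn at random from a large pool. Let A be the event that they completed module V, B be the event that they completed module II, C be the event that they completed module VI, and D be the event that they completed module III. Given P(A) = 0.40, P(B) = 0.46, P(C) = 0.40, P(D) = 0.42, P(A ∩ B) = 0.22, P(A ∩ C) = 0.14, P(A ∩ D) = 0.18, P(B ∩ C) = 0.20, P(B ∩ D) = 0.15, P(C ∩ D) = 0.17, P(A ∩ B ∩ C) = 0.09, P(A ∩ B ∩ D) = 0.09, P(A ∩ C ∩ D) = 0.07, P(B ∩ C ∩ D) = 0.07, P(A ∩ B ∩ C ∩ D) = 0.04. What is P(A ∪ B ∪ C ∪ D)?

Apply inclusion-exclusion:
P(A ∪ B ∪ C ∪ D) = 0.40 + 0.46 + 0.40 + 0.42 − 0.22 − 0.14 − 0.18 − 0.20 − 0.15 − 0.17 + 0.09 + 0.09 + 0.07 + 0.07 − 0.04 = 0.90

0.90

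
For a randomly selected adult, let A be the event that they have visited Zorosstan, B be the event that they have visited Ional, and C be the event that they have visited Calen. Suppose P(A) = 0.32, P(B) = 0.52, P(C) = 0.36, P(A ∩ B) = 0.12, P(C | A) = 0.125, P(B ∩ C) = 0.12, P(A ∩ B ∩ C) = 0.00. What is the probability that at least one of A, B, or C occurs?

P(A ∩ C) = P(A)·P(C|A) = 0.32 × 0.125 = 0.04
Inclusion–exclusion gives
P(A ∪ B ∪ C) = 0.32 + 0.52 + 0.36 − 0.12 − 0.04 − 0.12 + 0.00 = 0.92

0.92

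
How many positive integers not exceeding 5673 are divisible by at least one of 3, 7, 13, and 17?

By inclusion-exclusion,
1891 + 810 + 436 + 333 − 270 − 145 − 111 − 62 − 47 − 25 + 20 + 15 + 8 + 3 − 1 = 2855

2855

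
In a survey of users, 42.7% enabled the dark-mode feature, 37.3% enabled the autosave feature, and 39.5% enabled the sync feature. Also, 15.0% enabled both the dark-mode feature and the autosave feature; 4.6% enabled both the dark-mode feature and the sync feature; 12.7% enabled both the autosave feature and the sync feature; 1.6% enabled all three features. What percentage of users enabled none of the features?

11.2%

P(at least one) = 42.7 + 37.3 + 39.5 − 15.0 − 4.6 − 12.7 + 1.6 = 88.8%
P(none) = 100% − 88.8% = 11.2%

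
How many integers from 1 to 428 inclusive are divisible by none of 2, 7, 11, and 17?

⌊428/2⌋ + ⌊428/7⌋ + ⌊428/11⌋ + ⌊428/17⌋ − ⌊428/14⌋ − ⌊428/22⌋ − ⌊428/34⌋ − ⌊428/77⌋ − ⌊428/119⌋ − ⌊428/187⌋ + ⌊428/154⌋ + ⌊428/238⌋ + ⌊428/374⌋ + ⌊428/1309⌋ − ⌊428/2618⌋ = 214 + 61 + 38 + 25 − 30 − 19 − 12 − 5 − 3 − 2 + 2 + 1 + 1 + 0 − 0 = 271
428 − 271 = 157

157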